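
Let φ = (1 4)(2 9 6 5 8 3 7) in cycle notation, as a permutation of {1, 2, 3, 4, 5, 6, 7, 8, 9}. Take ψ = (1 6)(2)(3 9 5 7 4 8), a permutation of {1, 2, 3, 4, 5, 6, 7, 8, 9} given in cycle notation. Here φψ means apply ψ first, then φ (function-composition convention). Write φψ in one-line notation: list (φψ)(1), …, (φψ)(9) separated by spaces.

5 9 6 3 2 4 1 7 8

(φψ)(x) = φ(ψ(x)). Computing each image: φ(ψ(1)) = φ(6) = 5, φ(ψ(2)) = φ(2) = 9, φ(ψ(3)) = φ(9) = 6, φ(ψ(4)) = φ(8) = 3, φ(ψ(5)) = φ(7) = 2, φ(ψ(6)) = φ(1) = 4, φ(ψ(7)) = φ(4) = 1, φ(ψ(8)) = φ(3) = 7, φ(ψ(9)) = φ(5) = 8.
Hence φψ = [5 9 6 3 2 4 1 7 8].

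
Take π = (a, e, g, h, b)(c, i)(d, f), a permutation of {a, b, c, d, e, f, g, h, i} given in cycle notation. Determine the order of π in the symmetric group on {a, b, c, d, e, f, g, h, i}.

The cycle type of π is (5, 2, 2).
The order of π is the least common multiple of its cycle lengths: lcm(5, 2, 2) = 10.

10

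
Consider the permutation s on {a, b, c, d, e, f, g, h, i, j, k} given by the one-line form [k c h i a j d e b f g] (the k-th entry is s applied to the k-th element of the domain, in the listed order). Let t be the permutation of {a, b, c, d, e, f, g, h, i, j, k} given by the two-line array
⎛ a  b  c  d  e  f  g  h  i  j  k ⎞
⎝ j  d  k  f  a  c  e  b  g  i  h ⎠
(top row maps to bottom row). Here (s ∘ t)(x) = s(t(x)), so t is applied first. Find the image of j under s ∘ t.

(s ∘ t)(j) = s(t(j)). t(j) = i, then s(i) = b. So (s ∘ t)(j) = b.

b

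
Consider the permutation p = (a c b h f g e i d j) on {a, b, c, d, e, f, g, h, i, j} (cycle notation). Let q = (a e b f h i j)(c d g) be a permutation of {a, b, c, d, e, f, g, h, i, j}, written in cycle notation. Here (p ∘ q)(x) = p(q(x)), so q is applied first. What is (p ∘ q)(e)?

(p ∘ q)(e) = p(q(e)). q(e) = b, then p(b) = h. So (p ∘ q)(e) = h.

h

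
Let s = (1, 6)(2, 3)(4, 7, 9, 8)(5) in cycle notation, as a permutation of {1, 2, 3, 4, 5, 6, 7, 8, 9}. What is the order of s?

4

The cycle type of s is (4, 2, 2, 1).
Since disjoint cycles commute, ord(s) = lcm(4, 2, 2) = 4.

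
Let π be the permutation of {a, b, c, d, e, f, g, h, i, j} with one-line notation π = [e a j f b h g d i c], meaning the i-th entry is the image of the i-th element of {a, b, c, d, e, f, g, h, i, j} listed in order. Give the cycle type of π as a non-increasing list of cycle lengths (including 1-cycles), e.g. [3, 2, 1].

The disjoint cycles are (a e b)(c j)(d f h)(g)(i), with lengths 3, 3, 2, 1, 1 in non-increasing order.

[3, 3, 2, 1, 1]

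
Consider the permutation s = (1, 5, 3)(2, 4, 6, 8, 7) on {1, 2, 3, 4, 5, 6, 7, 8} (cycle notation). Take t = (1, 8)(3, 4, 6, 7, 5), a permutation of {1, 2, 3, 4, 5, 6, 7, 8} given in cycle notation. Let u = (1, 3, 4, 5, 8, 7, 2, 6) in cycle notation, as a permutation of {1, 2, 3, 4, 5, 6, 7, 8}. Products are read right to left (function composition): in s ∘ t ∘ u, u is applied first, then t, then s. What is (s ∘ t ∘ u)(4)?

1

Chase 4: u(4) = 5; t(5) = 3; s(3) = 1. Hence (s ∘ t ∘ u)(4) = 1.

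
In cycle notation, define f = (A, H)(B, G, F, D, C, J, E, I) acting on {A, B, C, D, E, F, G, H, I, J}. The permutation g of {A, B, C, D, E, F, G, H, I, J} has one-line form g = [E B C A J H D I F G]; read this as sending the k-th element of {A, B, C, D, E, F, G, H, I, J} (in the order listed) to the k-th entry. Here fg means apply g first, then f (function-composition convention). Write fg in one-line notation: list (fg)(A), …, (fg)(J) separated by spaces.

For each element, apply g then f: A → E → I; B → B → G; C → C → J; D → A → H; E → J → E; F → H → A; G → D → C; H → I → B; I → F → D; J → G → F.
Collecting the images, fg = [I G J H E A C B D F].

I G J H E A C B D F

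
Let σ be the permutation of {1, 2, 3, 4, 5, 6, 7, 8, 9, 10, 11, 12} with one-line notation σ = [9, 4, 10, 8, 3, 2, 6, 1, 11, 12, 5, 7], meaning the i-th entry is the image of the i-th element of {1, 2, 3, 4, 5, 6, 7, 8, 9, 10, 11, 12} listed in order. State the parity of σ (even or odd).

odd

In disjoint-cycle form the cycle lengths are 12.
A cycle is odd iff its length is even; σ has 1 even-length cycle, so sgn(σ) = (−1)^1 and σ is odd.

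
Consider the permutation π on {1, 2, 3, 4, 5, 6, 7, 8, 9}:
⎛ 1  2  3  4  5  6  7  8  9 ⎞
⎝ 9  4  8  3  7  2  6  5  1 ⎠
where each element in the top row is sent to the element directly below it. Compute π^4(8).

2

Tracing 8 → 5 → … returns to 8 after 7 steps, so 8 lies in a 7-cycle (2 4 3 8 5 7 6).
Stepping 4 places around the cycle: 8 → 5 → 7 → 6 → 2.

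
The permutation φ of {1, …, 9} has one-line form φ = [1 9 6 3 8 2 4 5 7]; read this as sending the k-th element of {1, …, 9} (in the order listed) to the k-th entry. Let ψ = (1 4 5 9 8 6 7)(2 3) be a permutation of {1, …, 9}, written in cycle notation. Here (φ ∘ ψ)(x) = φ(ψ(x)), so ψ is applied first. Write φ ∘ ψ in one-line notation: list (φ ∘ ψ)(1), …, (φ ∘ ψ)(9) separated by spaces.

(φ ∘ ψ)(x) = φ(ψ(x)). Computing each image: φ(ψ(1)) = φ(4) = 3, φ(ψ(2)) = φ(3) = 6, φ(ψ(3)) = φ(2) = 9, φ(ψ(4)) = φ(5) = 8, φ(ψ(5)) = φ(9) = 7, φ(ψ(6)) = φ(7) = 4, φ(ψ(7)) = φ(1) = 1, φ(ψ(8)) = φ(6) = 2, φ(ψ(9)) = φ(8) = 5.
Hence φ ∘ ψ = [3 6 9 8 7 4 1 2 5].

3 6 9 8 7 4 1 2 5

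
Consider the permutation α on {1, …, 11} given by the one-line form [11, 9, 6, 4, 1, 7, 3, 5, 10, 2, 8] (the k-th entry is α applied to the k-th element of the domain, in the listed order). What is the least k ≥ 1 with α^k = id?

12

Writing α as disjoint cycles, the cycle lengths are 4, 3, 3, 1.
Since disjoint cycles commute, ord(α) = lcm(4, 3, 3) = 12.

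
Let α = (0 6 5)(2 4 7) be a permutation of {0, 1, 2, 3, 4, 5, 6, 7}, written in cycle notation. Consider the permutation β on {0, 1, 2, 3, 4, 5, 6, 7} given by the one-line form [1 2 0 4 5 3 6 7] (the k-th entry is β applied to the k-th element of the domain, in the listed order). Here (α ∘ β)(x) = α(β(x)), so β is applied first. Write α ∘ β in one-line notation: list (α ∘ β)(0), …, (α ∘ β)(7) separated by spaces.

Chase each element through β then α: 0 → 1 → 1; 1 → 2 → 4; 2 → 0 → 6; 3 → 4 → 7; 4 → 5 → 0; 5 → 3 → 3; 6 → 6 → 5; 7 → 7 → 2.
Collecting the images, α ∘ β = [1 4 6 7 0 3 5 2].

1 4 6 7 0 3 5 2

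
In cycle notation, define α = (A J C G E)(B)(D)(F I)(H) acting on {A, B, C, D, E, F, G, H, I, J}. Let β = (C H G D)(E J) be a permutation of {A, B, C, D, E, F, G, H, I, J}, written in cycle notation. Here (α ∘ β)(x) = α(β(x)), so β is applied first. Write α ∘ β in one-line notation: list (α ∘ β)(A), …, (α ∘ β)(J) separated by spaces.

(α ∘ β)(x) = α(β(x)). Computing each image: α(β(A)) = α(A) = J, α(β(B)) = α(B) = B, α(β(C)) = α(H) = H, α(β(D)) = α(C) = G, α(β(E)) = α(J) = C, α(β(F)) = α(F) = I, α(β(G)) = α(D) = D, α(β(H)) = α(G) = E, α(β(I)) = α(I) = F, α(β(J)) = α(E) = A.
Hence α ∘ β = [J B H G C I D E F A].

J B H G C I D E F A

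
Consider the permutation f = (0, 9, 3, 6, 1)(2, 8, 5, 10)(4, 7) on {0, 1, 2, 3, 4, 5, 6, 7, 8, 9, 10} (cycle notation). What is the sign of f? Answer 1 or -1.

The cycle lengths are 5, 4, 2.
A cycle is odd iff its length is even; f has 2 even-length cycles, so sgn(f) = (−1)^2 and f is even.

1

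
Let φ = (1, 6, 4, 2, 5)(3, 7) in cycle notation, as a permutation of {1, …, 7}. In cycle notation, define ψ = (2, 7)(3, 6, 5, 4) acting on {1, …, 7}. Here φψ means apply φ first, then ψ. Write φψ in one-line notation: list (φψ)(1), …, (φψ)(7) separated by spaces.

5 4 2 7 1 3 6

(φψ)(x) = ψ(φ(x)). Computing each image: ψ(φ(1)) = ψ(6) = 5, ψ(φ(2)) = ψ(5) = 4, ψ(φ(3)) = ψ(7) = 2, ψ(φ(4)) = ψ(2) = 7, ψ(φ(5)) = ψ(1) = 1, ψ(φ(6)) = ψ(4) = 3, ψ(φ(7)) = ψ(3) = 6.
Hence φψ = [5 4 2 7 1 3 6].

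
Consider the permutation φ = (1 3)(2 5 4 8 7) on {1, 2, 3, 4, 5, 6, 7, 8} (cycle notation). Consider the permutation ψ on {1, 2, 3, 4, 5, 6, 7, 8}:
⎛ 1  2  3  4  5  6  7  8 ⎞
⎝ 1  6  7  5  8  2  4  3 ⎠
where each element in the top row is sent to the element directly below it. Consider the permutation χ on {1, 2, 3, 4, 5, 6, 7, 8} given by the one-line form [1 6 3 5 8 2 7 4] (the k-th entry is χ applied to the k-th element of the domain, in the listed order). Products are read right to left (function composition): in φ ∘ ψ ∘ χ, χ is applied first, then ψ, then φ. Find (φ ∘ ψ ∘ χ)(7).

8

Chase 7: χ(7) = 7; ψ(7) = 4; φ(4) = 8. Hence (φ ∘ ψ ∘ χ)(7) = 8.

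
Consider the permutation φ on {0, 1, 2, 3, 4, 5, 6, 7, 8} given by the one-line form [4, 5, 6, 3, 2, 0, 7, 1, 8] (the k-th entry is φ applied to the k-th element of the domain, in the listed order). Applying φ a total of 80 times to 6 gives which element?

5

Tracing 6 → 7 → … returns to 6 after 7 steps, so 6 lies in a 7-cycle (0, 4, 2, 6, 7, 1, 5).
Powers repeat with period 7 on this cycle, and 80 mod 7 = 3, so φ^80(6) = φ^3(6).
Advancing 3 steps from 6: 6 → 7 → 1 → 5.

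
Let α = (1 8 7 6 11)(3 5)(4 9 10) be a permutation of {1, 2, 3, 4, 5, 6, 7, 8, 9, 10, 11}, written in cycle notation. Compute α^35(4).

10

4 lies in the 3-cycle (4 9 10).
Powers repeat with period 3 on this cycle, and 35 mod 3 = 2, so α^35(4) = α^2(4).
Stepping 2 places around the cycle: 4 → 9 → 10.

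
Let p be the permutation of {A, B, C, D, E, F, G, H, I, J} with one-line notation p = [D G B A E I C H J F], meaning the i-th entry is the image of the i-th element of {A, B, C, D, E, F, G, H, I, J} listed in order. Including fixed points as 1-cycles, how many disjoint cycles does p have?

5

The cycle decomposition is (A, D)(B, G, C)(E)(F, I, J)(H), which has 5 cycles (counting 1-cycles).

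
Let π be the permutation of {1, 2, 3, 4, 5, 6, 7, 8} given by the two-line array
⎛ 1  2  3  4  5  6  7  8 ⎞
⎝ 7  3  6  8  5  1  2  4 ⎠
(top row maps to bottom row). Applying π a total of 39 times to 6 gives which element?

Tracing 6 → 1 → … returns to 6 after 5 steps, so 6 lies in a 5-cycle (1, 7, 2, 3, 6).
Powers repeat with period 5 on this cycle, and 39 mod 5 = 4, so π^39(6) = π^4(6).
Stepping 4 places around the cycle: 6 → 1 → 7 → 2 → 3.

3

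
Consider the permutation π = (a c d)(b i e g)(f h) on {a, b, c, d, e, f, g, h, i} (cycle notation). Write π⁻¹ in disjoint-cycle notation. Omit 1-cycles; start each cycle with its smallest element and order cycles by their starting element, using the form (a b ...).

If π sends a → b within a cycle, π⁻¹ sends b → a; equivalently, reverse each cycle.
Reversing each cycle of π and rotating so the smallest element leads gives (a d c)(b g e i)(f h).

(a d c)(b g e i)(f h)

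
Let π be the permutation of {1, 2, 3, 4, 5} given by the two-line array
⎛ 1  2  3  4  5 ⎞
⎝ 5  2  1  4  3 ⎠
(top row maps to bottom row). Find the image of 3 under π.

1

The entry below 3 in the array is 1, so π(3) = 1.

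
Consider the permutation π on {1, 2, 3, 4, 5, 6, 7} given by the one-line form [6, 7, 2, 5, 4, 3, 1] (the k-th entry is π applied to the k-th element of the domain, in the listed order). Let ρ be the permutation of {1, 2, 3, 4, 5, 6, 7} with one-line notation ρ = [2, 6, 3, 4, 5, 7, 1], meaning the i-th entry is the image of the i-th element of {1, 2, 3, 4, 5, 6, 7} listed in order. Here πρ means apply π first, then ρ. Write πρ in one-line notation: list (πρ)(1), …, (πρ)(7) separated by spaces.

Chase each element through π then ρ: 1 → 6 → 7; 2 → 7 → 1; 3 → 2 → 6; 4 → 5 → 5; 5 → 4 → 4; 6 → 3 → 3; 7 → 1 → 2.
Collecting the images, πρ = [7 1 6 5 4 3 2].

7 1 6 5 4 3 2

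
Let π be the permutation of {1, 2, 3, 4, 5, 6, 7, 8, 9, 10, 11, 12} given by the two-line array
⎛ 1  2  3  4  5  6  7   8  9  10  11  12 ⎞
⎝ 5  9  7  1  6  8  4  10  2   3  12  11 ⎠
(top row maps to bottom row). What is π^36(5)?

3

Tracing 5 → 6 → … returns to 5 after 8 steps, so 5 lies in an 8-cycle (1, 5, 6, 8, 10, 3, 7, 4).
On an 8-cycle, π^8 is the identity, so π^36 = π^4 there (36 ≡ 4 mod 8).
Advancing 4 steps from 5: 5 → 6 → 8 → 10 → 3.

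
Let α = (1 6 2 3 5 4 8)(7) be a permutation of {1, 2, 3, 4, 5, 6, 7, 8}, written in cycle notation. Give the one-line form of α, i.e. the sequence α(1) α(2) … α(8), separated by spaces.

Reading each image from the cycles: 1→6, 2→3, 3→5, 4→8, 5→4, 6→2, 7→7, 8→1.
Listing these in domain order gives 6 3 5 8 4 2 7 1.

6 3 5 8 4 2 7 1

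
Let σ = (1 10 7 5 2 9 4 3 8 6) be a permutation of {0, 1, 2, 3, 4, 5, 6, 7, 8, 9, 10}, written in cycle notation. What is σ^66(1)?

4

1 lies in the 10-cycle (1 10 7 5 2 9 4 3 8 6).
Powers repeat with period 10 on this cycle, and 66 mod 10 = 6, so σ^66(1) = σ^6(1).
Stepping 6 places around the cycle: 1 → 10 → 7 → 5 → 2 → 9 → 4.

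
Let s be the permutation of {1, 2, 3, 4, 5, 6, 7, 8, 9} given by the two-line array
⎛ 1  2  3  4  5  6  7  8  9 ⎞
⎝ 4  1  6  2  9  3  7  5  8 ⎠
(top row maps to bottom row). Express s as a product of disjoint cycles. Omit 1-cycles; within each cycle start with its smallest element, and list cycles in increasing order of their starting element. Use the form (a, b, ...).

(1, 4, 2)(3, 6)(5, 9, 8)

Start at 1 and follow images: 1 → 4 → 2 → 1, giving the cycle (1, 4, 2).
Repeating from the next unused element and collecting all non-trivial cycles gives (1, 4, 2)(3, 6)(5, 9, 8).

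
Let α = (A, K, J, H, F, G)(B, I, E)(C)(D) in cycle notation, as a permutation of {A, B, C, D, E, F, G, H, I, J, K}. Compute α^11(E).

I

E lies in the 3-cycle (B, I, E).
Powers repeat with period 3 on this cycle, and 11 mod 3 = 2, so α^11(E) = α^2(E).
Advancing 2 steps from E: E → B → I.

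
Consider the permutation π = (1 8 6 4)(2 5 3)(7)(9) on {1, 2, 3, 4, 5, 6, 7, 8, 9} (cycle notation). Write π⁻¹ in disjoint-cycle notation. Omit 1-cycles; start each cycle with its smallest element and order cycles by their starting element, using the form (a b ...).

Inverting a permutation written in cycle notation just reverses the order within every cycle.
After reversing and putting each cycle's least element first, π⁻¹ = (1 4 6 8)(2 3 5).

(1 4 6 8)(2 3 5)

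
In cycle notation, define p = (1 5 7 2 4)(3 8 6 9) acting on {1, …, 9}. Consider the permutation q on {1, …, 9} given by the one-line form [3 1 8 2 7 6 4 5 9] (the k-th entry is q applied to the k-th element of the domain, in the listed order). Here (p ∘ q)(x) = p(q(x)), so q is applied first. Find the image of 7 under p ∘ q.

1

q(7) = 4, then p(4) = 1; composing gives (p ∘ q)(7) = 1.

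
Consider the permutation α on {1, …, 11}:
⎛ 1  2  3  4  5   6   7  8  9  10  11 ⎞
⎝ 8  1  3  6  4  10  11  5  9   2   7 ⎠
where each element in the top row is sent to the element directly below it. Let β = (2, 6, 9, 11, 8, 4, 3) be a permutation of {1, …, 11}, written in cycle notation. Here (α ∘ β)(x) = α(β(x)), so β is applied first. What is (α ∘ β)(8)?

β(8) = 4, then α(4) = 6; composing gives (α ∘ β)(8) = 6.

6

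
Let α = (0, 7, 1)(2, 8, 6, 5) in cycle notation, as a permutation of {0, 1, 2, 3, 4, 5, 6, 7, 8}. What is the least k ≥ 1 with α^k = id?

The cycle type of α is (4, 3, 1, 1).
The order is lcm(4, 3) = 12.

12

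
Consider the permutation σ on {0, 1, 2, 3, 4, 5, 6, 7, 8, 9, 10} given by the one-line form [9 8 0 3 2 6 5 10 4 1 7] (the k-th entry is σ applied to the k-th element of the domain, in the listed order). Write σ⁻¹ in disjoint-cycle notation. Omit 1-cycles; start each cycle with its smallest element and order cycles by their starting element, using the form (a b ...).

First write σ in disjoint cycles: (0 9 1 8 4 2)(5 6)(7 10).
Reversing each cycle (and rotating so the smallest element leads) gives σ⁻¹ = (0 2 4 8 1 9)(5 6)(7 10).

(0 2 4 8 1 9)(5 6)(7 10)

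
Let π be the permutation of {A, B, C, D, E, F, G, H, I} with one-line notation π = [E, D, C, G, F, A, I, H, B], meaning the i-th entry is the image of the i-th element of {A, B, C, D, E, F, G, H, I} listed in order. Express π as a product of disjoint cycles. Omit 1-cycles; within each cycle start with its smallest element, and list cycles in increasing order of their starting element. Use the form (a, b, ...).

(A, E, F)(B, D, G, I)

Iterating π from A gives A → E → F → A; that is the 3-cycle (A, E, F).
Repeating from the next unused element and collecting all non-trivial cycles gives (A, E, F)(B, D, G, I).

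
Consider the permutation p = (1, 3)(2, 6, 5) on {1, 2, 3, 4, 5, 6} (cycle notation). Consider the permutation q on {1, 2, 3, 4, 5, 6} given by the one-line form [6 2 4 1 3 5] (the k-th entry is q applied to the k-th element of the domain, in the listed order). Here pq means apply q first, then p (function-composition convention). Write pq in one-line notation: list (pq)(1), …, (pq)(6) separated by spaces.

(pq)(x) = p(q(x)). Computing each image: p(q(1)) = p(6) = 5, p(q(2)) = p(2) = 6, p(q(3)) = p(4) = 4, p(q(4)) = p(1) = 3, p(q(5)) = p(3) = 1, p(q(6)) = p(5) = 2.
Hence pq = [5 6 4 3 1 2].

5 6 4 3 1 2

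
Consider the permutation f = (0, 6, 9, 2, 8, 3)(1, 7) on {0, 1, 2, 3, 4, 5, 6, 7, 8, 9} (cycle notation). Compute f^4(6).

6 lies in the 6-cycle (0, 6, 9, 2, 8, 3).
Advancing 4 steps from 6: 6 → 9 → 2 → 8 → 3.

3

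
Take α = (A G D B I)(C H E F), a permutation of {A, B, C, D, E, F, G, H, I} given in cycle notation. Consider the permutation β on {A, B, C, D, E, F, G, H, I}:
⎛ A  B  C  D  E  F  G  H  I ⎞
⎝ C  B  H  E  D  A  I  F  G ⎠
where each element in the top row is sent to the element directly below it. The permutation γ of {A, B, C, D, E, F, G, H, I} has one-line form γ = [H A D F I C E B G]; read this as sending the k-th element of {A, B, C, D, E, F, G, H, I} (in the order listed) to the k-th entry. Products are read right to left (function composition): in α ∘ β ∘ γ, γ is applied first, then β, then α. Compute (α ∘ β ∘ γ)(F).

Chase F: γ(F) = C; β(C) = H; α(H) = E. Hence (α ∘ β ∘ γ)(F) = E.

E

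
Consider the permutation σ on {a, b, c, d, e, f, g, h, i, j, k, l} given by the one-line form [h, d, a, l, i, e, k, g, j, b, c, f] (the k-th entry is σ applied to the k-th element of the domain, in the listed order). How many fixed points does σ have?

0

No element satisfies σ(x) = x, so there are 0 fixed points.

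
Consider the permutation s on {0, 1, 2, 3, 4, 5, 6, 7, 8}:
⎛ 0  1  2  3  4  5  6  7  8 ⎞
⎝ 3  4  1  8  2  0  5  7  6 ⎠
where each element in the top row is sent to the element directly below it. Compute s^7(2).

Tracing 2 → 1 → … returns to 2 after 3 steps, so 2 lies in a 3-cycle (1 4 2).
On a 3-cycle, s^3 is the identity, so s^7 = s^1 there (7 ≡ 1 mod 3).
Advancing 1 step from 2: 2 → 1.

1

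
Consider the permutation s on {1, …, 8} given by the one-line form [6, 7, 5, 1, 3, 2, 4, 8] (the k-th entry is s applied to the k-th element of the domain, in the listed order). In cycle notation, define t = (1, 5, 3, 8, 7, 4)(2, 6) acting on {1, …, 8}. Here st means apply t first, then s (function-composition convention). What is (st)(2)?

2

t(2) = 6, then s(6) = 2; composing gives (st)(2) = 2.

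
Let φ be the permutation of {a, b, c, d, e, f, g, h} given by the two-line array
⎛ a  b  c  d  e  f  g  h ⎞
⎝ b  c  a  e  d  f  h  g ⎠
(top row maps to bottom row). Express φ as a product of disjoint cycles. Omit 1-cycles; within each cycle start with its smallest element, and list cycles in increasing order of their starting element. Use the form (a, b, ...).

(a, b, c)(d, e)(g, h)

Iterating φ from a gives a → b → c → a; that is the 3-cycle (a, b, c).
Continuing from each remaining unvisited element yields (a, b, c)(d, e)(g, h).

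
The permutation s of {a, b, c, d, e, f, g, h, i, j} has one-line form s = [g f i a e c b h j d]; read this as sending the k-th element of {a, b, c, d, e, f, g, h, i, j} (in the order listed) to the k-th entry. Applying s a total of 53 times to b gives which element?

d

Tracing b → f → … returns to b after 8 steps, so b lies in an 8-cycle (a g b f c i j d).
Since the cycle has length 8, s^53 acts on it the same as s^5 (53 mod 8 = 5).
Advancing 5 steps from b: b → f → c → i → j → d.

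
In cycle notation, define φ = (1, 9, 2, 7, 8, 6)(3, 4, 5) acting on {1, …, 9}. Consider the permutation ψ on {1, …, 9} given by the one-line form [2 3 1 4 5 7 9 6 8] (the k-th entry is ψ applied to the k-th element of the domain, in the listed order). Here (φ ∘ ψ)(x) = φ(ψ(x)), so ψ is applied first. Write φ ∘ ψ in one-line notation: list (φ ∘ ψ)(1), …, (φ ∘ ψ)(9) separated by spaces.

(φ ∘ ψ)(x) = φ(ψ(x)). Computing each image: φ(ψ(1)) = φ(2) = 7, φ(ψ(2)) = φ(3) = 4, φ(ψ(3)) = φ(1) = 9, φ(ψ(4)) = φ(4) = 5, φ(ψ(5)) = φ(5) = 3, φ(ψ(6)) = φ(7) = 8, φ(ψ(7)) = φ(9) = 2, φ(ψ(8)) = φ(6) = 1, φ(ψ(9)) = φ(8) = 6.
Hence φ ∘ ψ = [7 4 9 5 3 8 2 1 6].

7 4 9 5 3 8 2 1 6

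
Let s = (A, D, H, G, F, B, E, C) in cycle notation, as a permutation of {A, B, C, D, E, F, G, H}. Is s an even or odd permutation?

The cycle lengths are 8.
A cycle of length ℓ contributes ℓ−1 transpositions, so s is a product of 7 transpositions — odd.

odd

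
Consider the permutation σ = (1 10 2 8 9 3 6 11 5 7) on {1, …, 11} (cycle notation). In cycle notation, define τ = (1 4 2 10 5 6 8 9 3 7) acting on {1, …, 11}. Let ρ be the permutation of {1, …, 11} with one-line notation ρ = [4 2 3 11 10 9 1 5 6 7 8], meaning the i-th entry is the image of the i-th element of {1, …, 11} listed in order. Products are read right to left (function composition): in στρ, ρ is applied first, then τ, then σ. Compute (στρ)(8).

11

Apply the permutations in order: ρ(8) = 5, then τ(5) = 6, then σ(6) = 11. So (στρ)(8) = 11.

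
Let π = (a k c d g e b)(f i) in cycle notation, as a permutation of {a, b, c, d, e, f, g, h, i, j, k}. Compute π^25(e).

c

e lies in the 7-cycle (a k c d g e b).
Since the cycle has length 7, π^25 acts on it the same as π^4 (25 mod 7 = 4).
Stepping 4 places around the cycle: e → b → a → k → c.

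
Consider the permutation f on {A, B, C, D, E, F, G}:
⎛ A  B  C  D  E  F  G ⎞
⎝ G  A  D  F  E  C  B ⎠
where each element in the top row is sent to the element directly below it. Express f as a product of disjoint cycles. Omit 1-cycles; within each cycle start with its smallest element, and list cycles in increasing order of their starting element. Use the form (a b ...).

From A: A → G → B → A, closing the cycle (A G B).
Repeating from the next unused element and collecting all non-trivial cycles gives (A G B)(C D F).

(A G B)(C D F)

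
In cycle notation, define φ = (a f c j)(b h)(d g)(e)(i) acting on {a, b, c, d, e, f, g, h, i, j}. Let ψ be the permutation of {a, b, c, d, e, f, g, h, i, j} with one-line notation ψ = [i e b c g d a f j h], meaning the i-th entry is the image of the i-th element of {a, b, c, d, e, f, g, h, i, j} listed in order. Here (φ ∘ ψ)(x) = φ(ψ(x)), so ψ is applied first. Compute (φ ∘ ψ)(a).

ψ(a) = i, then φ(i) = i; composing gives (φ ∘ ψ)(a) = i.

i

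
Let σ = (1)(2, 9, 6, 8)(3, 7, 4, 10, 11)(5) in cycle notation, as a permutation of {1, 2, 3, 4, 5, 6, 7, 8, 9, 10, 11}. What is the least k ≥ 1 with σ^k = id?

The cycle type of σ is (5, 4, 1, 1).
Since disjoint cycles commute, ord(σ) = lcm(5, 4) = 20.

20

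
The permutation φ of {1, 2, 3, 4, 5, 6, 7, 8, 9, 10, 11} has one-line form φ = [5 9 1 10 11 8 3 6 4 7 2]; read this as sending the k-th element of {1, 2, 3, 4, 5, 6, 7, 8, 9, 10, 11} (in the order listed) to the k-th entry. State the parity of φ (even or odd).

odd

In disjoint-cycle form the cycle lengths are 9, 2.
A cycle is odd iff its length is even; φ has 1 even-length cycle, so sgn(φ) = (−1)^1 and φ is odd.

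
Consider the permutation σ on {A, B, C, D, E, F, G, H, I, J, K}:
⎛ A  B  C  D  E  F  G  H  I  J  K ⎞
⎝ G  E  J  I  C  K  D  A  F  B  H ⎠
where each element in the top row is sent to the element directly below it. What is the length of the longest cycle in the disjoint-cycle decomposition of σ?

7

Decomposing into disjoint cycles gives (A, G, D, I, F, K, H)(B, E, C, J); the longest has length 7.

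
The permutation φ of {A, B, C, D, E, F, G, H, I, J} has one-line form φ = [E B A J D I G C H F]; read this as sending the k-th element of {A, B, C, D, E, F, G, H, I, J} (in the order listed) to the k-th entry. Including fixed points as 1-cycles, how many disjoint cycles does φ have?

The cycle decomposition is (A, E, D, J, F, I, H, C)(B)(G), which has 3 cycles (counting 1-cycles).

3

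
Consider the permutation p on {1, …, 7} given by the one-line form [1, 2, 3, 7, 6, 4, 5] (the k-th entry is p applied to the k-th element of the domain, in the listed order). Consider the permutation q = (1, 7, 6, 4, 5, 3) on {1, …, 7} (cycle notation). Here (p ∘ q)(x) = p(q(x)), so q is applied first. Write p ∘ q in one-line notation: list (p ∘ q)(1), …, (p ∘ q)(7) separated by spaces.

5 2 1 6 3 7 4

(p ∘ q)(x) = p(q(x)). Computing each image: p(q(1)) = p(7) = 5, p(q(2)) = p(2) = 2, p(q(3)) = p(1) = 1, p(q(4)) = p(5) = 6, p(q(5)) = p(3) = 3, p(q(6)) = p(4) = 7, p(q(7)) = p(6) = 4.
Hence p ∘ q = [5 2 1 6 3 7 4].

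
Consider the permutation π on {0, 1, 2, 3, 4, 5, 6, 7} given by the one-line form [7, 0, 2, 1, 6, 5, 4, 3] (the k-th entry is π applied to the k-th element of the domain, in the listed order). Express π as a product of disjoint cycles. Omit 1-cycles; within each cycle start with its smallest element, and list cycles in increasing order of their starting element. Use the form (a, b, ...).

From 0: 0 → 7 → 3 → 1 → 0, closing the cycle (0, 7, 3, 1).
Continuing from each remaining unvisited element yields (0, 7, 3, 1)(4, 6).

(0, 7, 3, 1)(4, 6)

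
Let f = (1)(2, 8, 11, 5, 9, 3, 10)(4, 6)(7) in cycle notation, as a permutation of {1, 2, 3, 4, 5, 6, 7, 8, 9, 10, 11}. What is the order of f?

The cycle type of f is (7, 2, 1, 1).
Since disjoint cycles commute, ord(f) = lcm(7, 2) = 14.

14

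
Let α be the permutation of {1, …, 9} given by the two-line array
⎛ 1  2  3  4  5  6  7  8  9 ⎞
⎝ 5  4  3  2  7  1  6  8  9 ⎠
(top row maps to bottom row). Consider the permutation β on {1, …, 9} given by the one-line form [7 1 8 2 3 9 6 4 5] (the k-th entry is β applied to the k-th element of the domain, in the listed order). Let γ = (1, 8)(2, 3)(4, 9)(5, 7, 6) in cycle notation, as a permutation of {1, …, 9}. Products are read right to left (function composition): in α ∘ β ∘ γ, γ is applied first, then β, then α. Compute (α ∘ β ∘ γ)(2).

Chase 2: γ(2) = 3; β(3) = 8; α(8) = 8. Hence (α ∘ β ∘ γ)(2) = 8.

8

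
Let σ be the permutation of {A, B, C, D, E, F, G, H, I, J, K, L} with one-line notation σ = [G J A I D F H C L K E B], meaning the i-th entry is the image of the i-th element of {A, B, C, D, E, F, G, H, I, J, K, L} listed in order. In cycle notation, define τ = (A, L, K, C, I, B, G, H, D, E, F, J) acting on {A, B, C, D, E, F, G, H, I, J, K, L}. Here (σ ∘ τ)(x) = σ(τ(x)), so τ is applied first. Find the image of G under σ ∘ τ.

C

(σ ∘ τ)(G) = σ(τ(G)). τ(G) = H, then σ(H) = C. So (σ ∘ τ)(G) = C.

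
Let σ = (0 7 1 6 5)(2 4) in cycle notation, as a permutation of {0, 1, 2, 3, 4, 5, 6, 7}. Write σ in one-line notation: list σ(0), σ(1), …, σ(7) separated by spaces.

Each element maps to the next entry in its cycle (wrapping to the front): 0→7, 1→6, 2→4, 3→3, 4→2, 5→0, 6→5, 7→1.
So the one-line form is 7 6 4 3 2 0 5 1.

7 6 4 3 2 0 5 1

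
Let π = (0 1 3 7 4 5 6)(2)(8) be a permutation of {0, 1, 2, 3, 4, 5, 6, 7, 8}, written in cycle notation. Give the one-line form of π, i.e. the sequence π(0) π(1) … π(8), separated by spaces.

Each element maps to the next entry in its cycle (wrapping to the front): 0→1, 1→3, 2→2, 3→7, 4→5, 5→6, 6→0, 7→4, 8→8.
Listing these in domain order gives 1 3 2 7 5 6 0 4 8.

1 3 2 7 5 6 0 4 8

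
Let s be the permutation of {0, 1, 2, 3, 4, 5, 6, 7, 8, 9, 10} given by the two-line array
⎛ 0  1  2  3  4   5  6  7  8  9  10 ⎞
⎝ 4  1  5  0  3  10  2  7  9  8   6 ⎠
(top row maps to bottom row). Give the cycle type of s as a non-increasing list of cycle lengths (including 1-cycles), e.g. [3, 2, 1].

[4, 3, 2, 1, 1]

The disjoint cycles are (0 4 3)(1)(2 5 10 6)(7)(8 9), with lengths 4, 3, 2, 1, 1 in non-increasing order.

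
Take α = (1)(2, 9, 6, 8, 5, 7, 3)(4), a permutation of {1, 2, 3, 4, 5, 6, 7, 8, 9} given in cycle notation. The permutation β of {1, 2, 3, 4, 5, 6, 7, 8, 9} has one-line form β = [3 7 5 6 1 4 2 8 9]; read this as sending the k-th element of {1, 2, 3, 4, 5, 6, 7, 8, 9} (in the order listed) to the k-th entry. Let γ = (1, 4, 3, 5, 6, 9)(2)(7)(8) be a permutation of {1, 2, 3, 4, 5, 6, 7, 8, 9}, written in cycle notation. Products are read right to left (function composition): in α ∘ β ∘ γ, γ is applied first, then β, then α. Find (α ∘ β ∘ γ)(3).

(α ∘ β ∘ γ)(3) = α(β(γ(3))). γ(3) = 5, then β(5) = 1, then α(1) = 1, so the result is 1.

1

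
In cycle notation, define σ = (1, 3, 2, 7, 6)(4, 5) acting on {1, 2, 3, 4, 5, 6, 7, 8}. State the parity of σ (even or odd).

odd

The cycle lengths are 5, 2, 1.
A cycle of length ℓ contributes ℓ−1 transpositions, so σ is a product of 4 + 1 = 5 transpositions — odd.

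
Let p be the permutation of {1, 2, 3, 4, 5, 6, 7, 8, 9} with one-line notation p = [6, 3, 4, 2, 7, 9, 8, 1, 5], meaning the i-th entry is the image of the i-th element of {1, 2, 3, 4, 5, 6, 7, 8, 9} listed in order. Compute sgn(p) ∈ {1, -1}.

-1

In disjoint-cycle form the cycle lengths are 6, 3.
A cycle is odd iff its length is even; p has 1 even-length cycle, so sgn(p) = (−1)^1 and p is odd.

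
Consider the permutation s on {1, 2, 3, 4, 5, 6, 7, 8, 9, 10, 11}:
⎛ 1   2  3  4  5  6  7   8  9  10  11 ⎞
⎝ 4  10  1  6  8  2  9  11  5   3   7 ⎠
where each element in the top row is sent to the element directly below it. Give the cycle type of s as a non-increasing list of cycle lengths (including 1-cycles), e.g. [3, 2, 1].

[6, 5]

The disjoint cycles are (1, 4, 6, 2, 10, 3)(5, 8, 11, 7, 9), with lengths 6, 5 in non-increasing order.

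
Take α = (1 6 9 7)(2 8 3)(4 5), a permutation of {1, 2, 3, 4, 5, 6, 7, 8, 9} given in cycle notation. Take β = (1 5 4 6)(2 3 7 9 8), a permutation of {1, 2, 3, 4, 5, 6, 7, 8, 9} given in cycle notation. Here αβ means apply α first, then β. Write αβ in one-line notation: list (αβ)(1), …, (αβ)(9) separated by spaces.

1 2 3 4 6 8 5 7 9

(αβ)(x) = β(α(x)). Computing each image: β(α(1)) = β(6) = 1, β(α(2)) = β(8) = 2, β(α(3)) = β(2) = 3, β(α(4)) = β(5) = 4, β(α(5)) = β(4) = 6, β(α(6)) = β(9) = 8, β(α(7)) = β(1) = 5, β(α(8)) = β(3) = 7, β(α(9)) = β(7) = 9.
Hence αβ = [1 2 3 4 6 8 5 7 9].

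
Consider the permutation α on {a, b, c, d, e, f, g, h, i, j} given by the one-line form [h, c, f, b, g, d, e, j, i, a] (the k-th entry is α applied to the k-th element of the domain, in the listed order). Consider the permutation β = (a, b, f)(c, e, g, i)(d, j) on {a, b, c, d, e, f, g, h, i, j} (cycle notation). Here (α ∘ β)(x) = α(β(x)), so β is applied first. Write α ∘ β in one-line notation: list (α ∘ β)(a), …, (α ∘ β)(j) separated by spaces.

c d g a e h i j f b

(α ∘ β)(x) = α(β(x)). Computing each image: α(β(a)) = α(b) = c, α(β(b)) = α(f) = d, α(β(c)) = α(e) = g, α(β(d)) = α(j) = a, α(β(e)) = α(g) = e, α(β(f)) = α(a) = h, α(β(g)) = α(i) = i, α(β(h)) = α(h) = j, α(β(i)) = α(c) = f, α(β(j)) = α(d) = b.
Hence α ∘ β = [c d g a e h i j f b].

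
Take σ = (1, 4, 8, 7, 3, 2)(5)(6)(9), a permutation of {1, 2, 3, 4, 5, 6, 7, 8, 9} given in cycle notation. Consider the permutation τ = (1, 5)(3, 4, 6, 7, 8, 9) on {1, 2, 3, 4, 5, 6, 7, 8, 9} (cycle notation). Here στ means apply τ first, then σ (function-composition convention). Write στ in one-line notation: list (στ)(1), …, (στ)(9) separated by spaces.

5 1 8 6 4 3 7 9 2

(στ)(x) = σ(τ(x)). Computing each image: σ(τ(1)) = σ(5) = 5, σ(τ(2)) = σ(2) = 1, σ(τ(3)) = σ(4) = 8, σ(τ(4)) = σ(6) = 6, σ(τ(5)) = σ(1) = 4, σ(τ(6)) = σ(7) = 3, σ(τ(7)) = σ(8) = 7, σ(τ(8)) = σ(9) = 9, σ(τ(9)) = σ(3) = 2.
Hence στ = [5 1 8 6 4 3 7 9 2].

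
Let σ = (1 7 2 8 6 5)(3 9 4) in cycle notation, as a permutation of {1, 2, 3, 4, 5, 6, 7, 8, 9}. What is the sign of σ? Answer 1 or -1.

The cycle lengths are 6, 3.
A cycle of length ℓ contributes ℓ−1 transpositions, so σ is a product of 5 + 2 = 7 transpositions — odd.

-1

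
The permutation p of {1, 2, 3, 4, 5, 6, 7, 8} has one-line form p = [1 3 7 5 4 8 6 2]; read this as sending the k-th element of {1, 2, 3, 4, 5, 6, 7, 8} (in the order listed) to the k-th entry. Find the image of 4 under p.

4 is element number 4 of the domain, and entry number 4 of the one-line form is 5, so p(4) = 5.

5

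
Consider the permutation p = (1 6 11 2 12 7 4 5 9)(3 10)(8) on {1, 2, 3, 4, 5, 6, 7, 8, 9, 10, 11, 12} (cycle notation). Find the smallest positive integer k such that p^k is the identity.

The disjoint cycles have lengths 9, 2, 1.
Since disjoint cycles commute, ord(p) = lcm(9, 2) = 18.

18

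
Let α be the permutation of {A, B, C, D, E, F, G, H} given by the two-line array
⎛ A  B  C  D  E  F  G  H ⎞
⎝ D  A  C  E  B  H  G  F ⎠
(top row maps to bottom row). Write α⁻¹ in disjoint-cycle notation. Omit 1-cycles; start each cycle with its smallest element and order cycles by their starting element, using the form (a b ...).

The cycle decomposition of α is (A D E B)(F H).
The inverse reverses every cycle; in canonical form, α⁻¹ = (A B E D)(F H).

(A B E D)(F H)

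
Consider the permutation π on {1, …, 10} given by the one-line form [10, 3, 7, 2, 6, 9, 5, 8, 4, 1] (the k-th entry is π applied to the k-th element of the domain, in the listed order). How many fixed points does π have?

The fixed points (elements with π(x) = x) are {8}, so there is 1.

1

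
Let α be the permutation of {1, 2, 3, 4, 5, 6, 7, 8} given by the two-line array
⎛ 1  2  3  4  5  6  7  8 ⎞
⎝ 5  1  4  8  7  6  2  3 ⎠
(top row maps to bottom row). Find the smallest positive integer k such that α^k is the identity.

Decomposing into disjoint cycles gives cycle lengths 4, 3, 1.
Since disjoint cycles commute, ord(α) = lcm(4, 3) = 12.

12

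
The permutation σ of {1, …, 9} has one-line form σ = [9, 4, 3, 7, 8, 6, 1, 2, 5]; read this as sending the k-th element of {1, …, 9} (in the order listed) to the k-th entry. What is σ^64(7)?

1

Tracing 7 → 1 → … returns to 7 after 7 steps, so 7 lies in a 7-cycle (1 9 5 8 2 4 7).
Since the cycle has length 7, σ^64 acts on it the same as σ^1 (64 mod 7 = 1).
Advancing 1 step from 7: 7 → 1.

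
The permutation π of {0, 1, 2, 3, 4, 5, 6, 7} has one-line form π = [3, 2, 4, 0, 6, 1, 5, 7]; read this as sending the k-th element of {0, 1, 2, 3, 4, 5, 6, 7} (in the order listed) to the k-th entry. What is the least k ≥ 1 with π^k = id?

10

Writing π as disjoint cycles, the cycle lengths are 5, 2, 1.
The order of π is the least common multiple of its cycle lengths: lcm(5, 2) = 10.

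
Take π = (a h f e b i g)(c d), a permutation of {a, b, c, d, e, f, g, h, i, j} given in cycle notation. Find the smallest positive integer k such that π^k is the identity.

The cycle type of π is (7, 2, 1).
The order of π is the least common multiple of its cycle lengths: lcm(7, 2) = 14.

14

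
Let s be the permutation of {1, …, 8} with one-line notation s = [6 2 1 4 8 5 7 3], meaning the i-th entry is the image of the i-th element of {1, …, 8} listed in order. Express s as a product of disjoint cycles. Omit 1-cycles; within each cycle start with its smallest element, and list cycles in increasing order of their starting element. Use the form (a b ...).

From 1: 1 → 6 → 5 → 8 → 3 → 1, closing the cycle (1 6 5 8 3).
Continuing from each remaining unvisited element yields (1 6 5 8 3).

(1 6 5 8 3)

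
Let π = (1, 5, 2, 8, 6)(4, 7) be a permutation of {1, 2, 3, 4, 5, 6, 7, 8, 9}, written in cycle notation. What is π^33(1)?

1 lies in the 5-cycle (1, 5, 2, 8, 6).
Powers repeat with period 5 on this cycle, and 33 mod 5 = 3, so π^33(1) = π^3(1).
Stepping 3 places around the cycle: 1 → 5 → 2 → 8.

8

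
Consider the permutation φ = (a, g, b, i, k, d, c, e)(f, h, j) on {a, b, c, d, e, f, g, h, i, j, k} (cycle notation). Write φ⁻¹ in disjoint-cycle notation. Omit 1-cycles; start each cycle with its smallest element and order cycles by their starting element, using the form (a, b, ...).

(a, e, c, d, k, i, b, g)(f, j, h)

Inverting a permutation written in cycle notation just reverses the order within every cycle.
Reversing each cycle of φ and rotating so the smallest element leads gives (a, e, c, d, k, i, b, g)(f, j, h).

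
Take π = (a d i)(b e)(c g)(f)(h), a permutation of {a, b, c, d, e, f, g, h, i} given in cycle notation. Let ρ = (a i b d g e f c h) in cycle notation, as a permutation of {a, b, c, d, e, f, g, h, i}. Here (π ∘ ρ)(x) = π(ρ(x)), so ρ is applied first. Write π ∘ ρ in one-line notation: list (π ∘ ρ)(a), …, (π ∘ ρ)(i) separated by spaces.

a i h c f g b d e

Chase each element through ρ then π: a → i → a; b → d → i; c → h → h; d → g → c; e → f → f; f → c → g; g → e → b; h → a → d; i → b → e.
So π ∘ ρ in one-line form is a i h c f g b d e.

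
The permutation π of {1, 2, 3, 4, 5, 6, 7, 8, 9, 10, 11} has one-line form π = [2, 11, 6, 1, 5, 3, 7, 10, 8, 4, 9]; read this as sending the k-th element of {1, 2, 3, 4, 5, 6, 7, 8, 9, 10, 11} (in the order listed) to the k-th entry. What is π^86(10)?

Tracing 10 → 4 → … returns to 10 after 7 steps, so 10 lies in a 7-cycle (1 2 11 9 8 10 4).
Since the cycle has length 7, π^86 acts on it the same as π^2 (86 mod 7 = 2).
Stepping 2 places around the cycle: 10 → 4 → 1.

1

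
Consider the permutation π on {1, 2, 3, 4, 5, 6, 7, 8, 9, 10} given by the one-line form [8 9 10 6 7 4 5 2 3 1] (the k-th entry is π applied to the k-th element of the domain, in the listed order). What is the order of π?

6

Writing π as disjoint cycles, the cycle lengths are 6, 2, 2.
The order of π is the least common multiple of its cycle lengths: lcm(6, 2, 2) = 6.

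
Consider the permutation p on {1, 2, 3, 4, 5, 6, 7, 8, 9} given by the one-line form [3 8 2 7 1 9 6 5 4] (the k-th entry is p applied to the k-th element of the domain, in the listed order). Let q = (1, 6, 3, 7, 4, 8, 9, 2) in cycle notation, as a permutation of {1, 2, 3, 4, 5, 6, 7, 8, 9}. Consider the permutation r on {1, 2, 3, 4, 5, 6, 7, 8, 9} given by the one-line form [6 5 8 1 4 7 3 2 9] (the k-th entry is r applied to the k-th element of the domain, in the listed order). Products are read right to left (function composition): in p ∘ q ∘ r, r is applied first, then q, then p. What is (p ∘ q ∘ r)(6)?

7

(p ∘ q ∘ r)(6) = p(q(r(6))). r(6) = 7, then q(7) = 4, then p(4) = 7, so the result is 7.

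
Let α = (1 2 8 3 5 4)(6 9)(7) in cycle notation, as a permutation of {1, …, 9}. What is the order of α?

The cycle type of α is (6, 2, 1).
Since disjoint cycles commute, ord(α) = lcm(6, 2) = 6.

6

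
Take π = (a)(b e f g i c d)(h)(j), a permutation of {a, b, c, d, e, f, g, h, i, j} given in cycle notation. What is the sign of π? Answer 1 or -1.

1

The cycle lengths are 7, 1, 1, 1.
A cycle is odd iff its length is even; π has 0 even-length cycles, so sgn(π) = (−1)^0 and π is even.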